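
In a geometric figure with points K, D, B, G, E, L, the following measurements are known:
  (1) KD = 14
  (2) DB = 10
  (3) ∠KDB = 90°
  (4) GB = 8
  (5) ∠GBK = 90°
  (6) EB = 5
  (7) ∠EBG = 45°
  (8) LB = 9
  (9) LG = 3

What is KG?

Step 1: By the law of cosines on triangle BDK: BK² = 10² + 14² − 2·10·14·cos(90°) = 296, so BK = 2·√74.
Step 2: By the law of cosines on triangle KBG: KG² = (2·√74)² + 8² − 2·2·√74·8·cos(90°) = 360, so KG = 6·√10.

Therefore, the length of KG = 6·√10.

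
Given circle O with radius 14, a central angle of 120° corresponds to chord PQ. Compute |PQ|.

Chord length = 2r sin(θ/2)
= 2 × 14 × sin(120°/2)
= 2 × 14 × sin(60°)
= 14*sqrt(3)

14*sqrt(3)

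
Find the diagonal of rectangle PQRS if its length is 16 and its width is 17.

Using the Pythagorean theorem:
d² = 16² + 17² = 256 + 289 = 545
d = sqrt(545)

sqrt(545)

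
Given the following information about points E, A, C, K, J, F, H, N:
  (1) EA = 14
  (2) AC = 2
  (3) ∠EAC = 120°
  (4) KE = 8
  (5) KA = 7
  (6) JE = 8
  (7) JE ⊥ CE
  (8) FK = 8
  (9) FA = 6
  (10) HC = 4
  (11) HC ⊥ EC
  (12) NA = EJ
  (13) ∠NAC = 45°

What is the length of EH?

Step 1: By the law of cosines on triangle EAC: EC² = 14² + 2² − 2·14·2·cos(120°) = 228, so EC = 2·√57.
Step 2: By the law of cosines on triangle ECH: EH² = (2·√57)² + 4² − 2·2·√57·4·cos(90°) = 244, so EH = 2·√61.

Therefore, the length of EH = 2·√61.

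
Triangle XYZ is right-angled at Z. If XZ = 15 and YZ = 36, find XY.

In a right triangle, the square of the hypotenuse equals the sum of the squares of the two legs.
The legs are 15 and 36, so the hypotenuse = sqrt(225 + 1296) = sqrt(1521) = 39.

39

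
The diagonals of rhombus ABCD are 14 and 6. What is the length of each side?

The diagonals of a rhombus bisect each other at right angles.
Half-diagonals: 14/2 = 7 and 6/2 = 3
side = sqrt(7^2 + 3^2)
side = sqrt(49 + 9)
side = sqrt(58)

sqrt(58)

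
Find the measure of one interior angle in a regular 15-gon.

Each interior angle of a regular n-gon is (n - 2) * 180 / n.
For n = 15: (15 - 2) * 180 / 15 = 2340/15 = 156 degrees.

156 degrees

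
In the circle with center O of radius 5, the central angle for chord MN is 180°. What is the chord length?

Drop a perpendicular from the center to the chord, bisecting both the chord and the central angle.
Each half-chord = r sin(θ/2) = 5 sin(90°).
The full chord = 2 × 5 × sin(90°) = 10.

10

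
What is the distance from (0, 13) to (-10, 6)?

d = sqrt((-10)^2 + (-7)^2) = sqrt(149)

sqrt(149)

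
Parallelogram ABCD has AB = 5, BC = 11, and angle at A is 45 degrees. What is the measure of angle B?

Opposite sides of a parallelogram are parallel, so consecutive angles form co-interior angles on a transversal.
Co-interior angles sum to 180°, giving angle B = 180 - 45 = 135 degrees.

135 degrees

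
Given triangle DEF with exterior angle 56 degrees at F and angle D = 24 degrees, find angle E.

The exterior angle theorem states that an exterior angle equals the sum of the two non-adjacent interior angles.
So 56 = 24 + angle E, which gives angle E = 56 - 24 = 32 degrees.

32 degrees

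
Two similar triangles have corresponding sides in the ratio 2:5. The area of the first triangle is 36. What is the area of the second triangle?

The ratio of areas of similar triangles = (side ratio)^2.
Side ratio = 2:5, so area ratio = 4:25.
Area of the second triangle / Area of the first triangle = 25/4
Area of the second triangle = 36 * 25/4 = 225

225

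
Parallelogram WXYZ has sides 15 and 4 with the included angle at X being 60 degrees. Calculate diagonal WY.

The diagonal of a parallelogram can be found by treating two adjacent sides and the diagonal as a triangle.
Applying the law of cosines with sides 15, 4 and included angle 60°:
d^2 = 225 + 16 - 120*cos(60°) = 181
d = sqrt(181)

sqrt(181)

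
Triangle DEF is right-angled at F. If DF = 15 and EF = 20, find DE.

DE = sqrt(15^2 + 20^2) = sqrt(625) = 25

25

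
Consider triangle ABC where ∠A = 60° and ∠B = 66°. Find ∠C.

angle C = 180 - 60 - 66 = 54 degrees.

54 degrees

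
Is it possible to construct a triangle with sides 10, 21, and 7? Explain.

Check the triangle inequality: 10 + 7 = 17 ≤ 21.
Since the sum of two sides does not exceed the third, no triangle can be formed.

No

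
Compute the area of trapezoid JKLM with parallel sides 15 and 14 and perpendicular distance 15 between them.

Area = (15 + 14) * 15 / 2 = 435 / 2 = 435/2

435/2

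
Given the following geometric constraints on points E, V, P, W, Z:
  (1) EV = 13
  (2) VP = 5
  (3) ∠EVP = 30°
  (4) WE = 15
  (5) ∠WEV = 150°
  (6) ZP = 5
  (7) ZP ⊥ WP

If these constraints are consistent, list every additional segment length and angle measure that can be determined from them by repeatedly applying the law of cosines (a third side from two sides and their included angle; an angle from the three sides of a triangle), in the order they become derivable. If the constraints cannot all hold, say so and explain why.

The constraints are consistent. Derivable facts, in order:
After 1 step:
- EP ≈ 9.02
- VW ≈ 27.05
After 2 steps:
- ∠EPV = 133.91°
- ∠EVW = 16.1°
- ∠EWV = 13.9°
- ∠PEV = 16.09°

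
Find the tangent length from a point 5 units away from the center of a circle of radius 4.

Let T be the point of tangency. Then OT ⊥ MT (radius ⊥ tangent).
In right triangle OTM: OM² = OT² + MT²
5² = 4² + MT²
MT² = 9, MT = 3

3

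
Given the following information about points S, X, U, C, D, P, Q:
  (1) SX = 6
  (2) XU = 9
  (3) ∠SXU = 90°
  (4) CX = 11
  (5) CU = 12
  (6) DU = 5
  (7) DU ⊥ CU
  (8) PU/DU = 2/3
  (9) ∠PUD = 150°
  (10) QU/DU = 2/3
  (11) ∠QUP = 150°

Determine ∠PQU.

From the given relations: QU = 2/3·DU = 2/3·5 ≈ 3.33; PU = 2/3·DU = 2/3·5 ≈ 3.33.
Step 1: By the law of cosines on triangle QUP: QP² = 3.33² + 3.33² − 2·3.33·3.33·cos(150°) = 41.47, so QP ≈ 6.44.
Step 2: By the inverse law of cosines on triangle PQU: cos(∠PQU) = (6.44² + 3.33² − 3.33²) / (2·6.44·3.33) = 41.47/42.93 = 0.9659, so ∠PQU = 15°.

Therefore, the measure of angle ∠PQU = 15°.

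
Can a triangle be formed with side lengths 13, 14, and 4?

Check all three triangle inequalities:
13 + 14 = 27 > 4 ✓
13 + 4 = 17 > 14 ✓
14 + 4 = 18 > 13 ✓
All conditions hold, so these sides form a valid triangle.

Yes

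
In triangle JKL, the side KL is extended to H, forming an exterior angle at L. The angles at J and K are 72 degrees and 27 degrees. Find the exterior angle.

By the exterior angle theorem, an exterior angle of a triangle equals the sum of the two remote interior angles.
Exterior angle = angle J + angle K
Exterior angle = 72 + 27 = 99 degrees

99 degrees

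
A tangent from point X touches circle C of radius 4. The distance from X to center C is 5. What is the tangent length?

Let T be the point of tangency. Then CT ⊥ XT (radius ⊥ tangent).
In right triangle CTX: CX² = CT² + XT²
5² = 4² + XT²
XT² = 9, XT = 3

3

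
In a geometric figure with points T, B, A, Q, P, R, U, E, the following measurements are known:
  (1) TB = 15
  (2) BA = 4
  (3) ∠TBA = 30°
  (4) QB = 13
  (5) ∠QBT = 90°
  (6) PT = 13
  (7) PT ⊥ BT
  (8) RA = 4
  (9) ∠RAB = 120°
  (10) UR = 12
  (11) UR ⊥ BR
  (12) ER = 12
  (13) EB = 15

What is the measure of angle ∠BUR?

Step 1: By the law of cosines on triangle BAR: BR² = 4² + 4² − 2·4·4·cos(120°) = 48, so BR = 4·√3.
Step 2: By the law of cosines on triangle URB: UB² = 12² + (4·√3)² − 2·12·4·√3·cos(90°) = 192, so UB = 8·√3.
Step 3: By the inverse law of cosines on triangle BUR: cos(∠BUR) = ((8·√3)² + 12² − (4·√3)²) / (2·8·√3·12) = 288/332.55 = 0.866, so ∠BUR = 30°.

Therefore, the measure of angle ∠BUR = 30°.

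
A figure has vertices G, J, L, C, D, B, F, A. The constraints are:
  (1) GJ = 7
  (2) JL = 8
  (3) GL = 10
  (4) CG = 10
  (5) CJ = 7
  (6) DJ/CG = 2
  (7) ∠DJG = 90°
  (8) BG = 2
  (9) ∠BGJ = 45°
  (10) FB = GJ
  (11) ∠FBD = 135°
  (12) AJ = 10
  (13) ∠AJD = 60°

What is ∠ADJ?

From the given relations: DJ = 2·CG = 2·10 = 20.
Step 1: By the law of cosines on triangle DJA: DA² = 20² + 10² − 2·20·10·cos(60°) = 300, so DA = 10·√3.
Step 2: By the inverse law of cosines on triangle ADJ: cos(∠ADJ) = ((10·√3)² + 20² − 10²) / (2·10·√3·20) = 600/692.82 = 0.866, so ∠ADJ = 30°.

Therefore, the measure of angle ∠ADJ = 30°.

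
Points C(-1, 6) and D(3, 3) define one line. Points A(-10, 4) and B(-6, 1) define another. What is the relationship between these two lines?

Slope of line 1: m1 = (3 - 6)/(3 - -1) = -3/4 = -3/4
Slope of line 2: m2 = (1 - 4)/(-6 - -10) = -3/4 = -3/4
Since m1 = m2 = -3/4, the lines are parallel.

Parallel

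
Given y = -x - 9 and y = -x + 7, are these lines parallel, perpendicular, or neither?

Slope of line 1: m1 = -1
Slope of line 2: m2 = -1
m1 = m2, so the lines are parallel.

Parallel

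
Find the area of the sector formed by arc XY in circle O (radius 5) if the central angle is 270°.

The full circle has area πr² = π(5)² = 25*pi.
The sector covers 270° out of 360°, a fraction of 3/4.
Sector area = 25*pi × 3/4 = 75*pi/4.

75*pi/4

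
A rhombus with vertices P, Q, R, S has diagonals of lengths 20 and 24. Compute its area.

Area = (20 * 24) / 2 = 480 / 2 = 240

240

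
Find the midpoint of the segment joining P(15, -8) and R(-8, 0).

The midpoint is the average of the coordinates:
x: (15 + -8)/2 = 7/2
y: (-8 + 0)/2 = -4
Midpoint = (7/2, -4)

(7/2, -4)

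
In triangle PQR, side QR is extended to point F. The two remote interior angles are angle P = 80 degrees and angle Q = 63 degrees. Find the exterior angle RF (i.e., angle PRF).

By the exterior angle theorem, an exterior angle of a triangle equals the sum of the two remote interior angles.
Exterior angle = angle P + angle Q
Exterior angle = 80 + 63 = 143 degrees

143 degrees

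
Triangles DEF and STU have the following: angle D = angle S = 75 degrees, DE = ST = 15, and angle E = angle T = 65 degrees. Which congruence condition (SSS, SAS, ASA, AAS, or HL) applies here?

The given information provides:
angle D = angle S = 75 degrees, DE = ST = 15, and angle E = angle T = 65 degrees
This matches the ASA congruence theorem.
Two pairs of corresponding angles and the included side are equal (Angle-Side-Angle).

ASA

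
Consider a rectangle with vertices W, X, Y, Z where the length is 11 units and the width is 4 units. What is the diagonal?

d = sqrt(11^2 + 4^2) = sqrt(137)

sqrt(137)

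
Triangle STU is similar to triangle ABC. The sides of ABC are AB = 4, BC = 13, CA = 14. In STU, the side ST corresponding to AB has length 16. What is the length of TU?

k = 16/4 = 4. TU = 4 * 13 = 52.

52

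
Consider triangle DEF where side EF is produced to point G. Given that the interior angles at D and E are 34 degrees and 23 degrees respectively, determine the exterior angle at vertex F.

By the exterior angle theorem, an exterior angle of a triangle equals the sum of the two remote interior angles.
Exterior angle = angle D + angle E
Exterior angle = 34 + 23 = 57 degrees

57 degrees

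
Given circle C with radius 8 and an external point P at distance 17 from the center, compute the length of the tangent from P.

Let T be the point of tangency. Then CT ⊥ PT (radius ⊥ tangent).
In right triangle CTP: CP² = CT² + PT²
17² = 8² + PT²
PT² = 225, PT = 15

15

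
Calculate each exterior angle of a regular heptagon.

Each exterior angle of a regular n-gon is 360 / n.
For n = 7: 360 / 7 = 360/7 degrees.

360/7 degrees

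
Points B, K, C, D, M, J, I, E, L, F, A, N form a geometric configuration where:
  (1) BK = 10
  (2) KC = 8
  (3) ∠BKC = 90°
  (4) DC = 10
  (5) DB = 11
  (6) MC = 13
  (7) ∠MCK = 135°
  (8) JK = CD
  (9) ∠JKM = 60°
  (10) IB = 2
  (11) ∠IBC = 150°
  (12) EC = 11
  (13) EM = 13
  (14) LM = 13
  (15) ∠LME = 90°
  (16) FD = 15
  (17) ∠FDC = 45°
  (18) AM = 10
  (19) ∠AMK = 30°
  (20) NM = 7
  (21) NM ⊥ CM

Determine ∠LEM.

Step 1: By the law of cosines on triangle EML: EL² = 13² + 13² − 2·13·13·cos(90°) = 338, so EL = 13·√2.
Step 2: By the inverse law of cosines on triangle LEM: cos(∠LEM) = ((13·√2)² + 13² − 13²) / (2·13·√2·13) = 338/478 = 0.7071, so ∠LEM = 45°.

Therefore, the measure of angle ∠LEM = 45°.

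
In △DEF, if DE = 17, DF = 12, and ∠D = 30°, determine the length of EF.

By the law of cosines: EF^2 = DE^2 + DF^2 - 2*DE*DF*cos(D)
EF^2 = 17^2 + 12^2 - 2*17*12*cos(30°)
EF^2 = 289 + 144 - 408*(sqrt(3)/2)
EF^2 = 433 - 204*sqrt(3)
EF = sqrt(433 - 204*sqrt(3))

sqrt(433 - 204*sqrt(3))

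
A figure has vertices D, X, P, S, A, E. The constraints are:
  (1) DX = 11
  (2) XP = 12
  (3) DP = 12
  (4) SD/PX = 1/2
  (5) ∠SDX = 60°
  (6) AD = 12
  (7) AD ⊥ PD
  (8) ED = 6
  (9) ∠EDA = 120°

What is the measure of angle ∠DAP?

Step 1: By the law of cosines on triangle ADP: AP² = 12² + 12² − 2·12·12·cos(90°) = 288, so AP = 12·√2.
Step 2: By the inverse law of cosines on triangle DAP: cos(∠DAP) = (12² + (12·√2)² − 12²) / (2·12·12·√2) = 288/407.29 = 0.7071, so ∠DAP = 45°.

Therefore, the measure of angle ∠DAP = 45°.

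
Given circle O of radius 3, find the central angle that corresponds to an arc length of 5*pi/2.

θ = 360 × 5*pi/2 / (2π × 3) = 150° (rearranging arc length formula).

150°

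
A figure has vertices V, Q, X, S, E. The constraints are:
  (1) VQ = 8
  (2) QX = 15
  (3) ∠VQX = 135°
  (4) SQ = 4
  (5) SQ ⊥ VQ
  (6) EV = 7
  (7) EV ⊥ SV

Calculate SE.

Step 1: By the law of cosines on triangle SQV: SV² = 4² + 8² − 2·4·8·cos(90°) = 80, so SV = 4·√5.
Step 2: By the law of cosines on triangle SVE: SE² = (4·√5)² + 7² − 2·4·√5·7·cos(90°) = 129, so SE = √129.

Therefore, the length of SE = √129.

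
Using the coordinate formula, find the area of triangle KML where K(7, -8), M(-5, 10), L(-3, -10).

The Shoelace formula computes the area from vertex coordinates by summing cross products.
For vertices (7,-8), (-5,10), (-3,-10):
Signed sum = 7*10 - -5*-8 + -5*-10 - -3*10 + -3*-8 - 7*-10
= 30 + 80 + 94 = 204
Area = (1/2)|204| = 102.

102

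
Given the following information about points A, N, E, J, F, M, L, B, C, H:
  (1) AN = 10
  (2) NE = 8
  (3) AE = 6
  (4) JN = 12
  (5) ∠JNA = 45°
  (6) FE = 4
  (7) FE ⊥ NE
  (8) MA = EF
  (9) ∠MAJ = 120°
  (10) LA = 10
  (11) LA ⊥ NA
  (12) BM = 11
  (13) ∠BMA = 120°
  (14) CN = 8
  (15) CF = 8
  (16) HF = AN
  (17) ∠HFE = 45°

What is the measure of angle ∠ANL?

Step 1: By the law of cosines on triangle NAL: NL² = 10² + 10² − 2·10·10·cos(90°) = 200, so NL = 10·√2.
Step 2: By the inverse law of cosines on triangle ANL: cos(∠ANL) = (10² + (10·√2)² − 10²) / (2·10·10·√2) = 200/282.84 = 0.7071, so ∠ANL = 45°.

Therefore, the measure of angle ∠ANL = 45°.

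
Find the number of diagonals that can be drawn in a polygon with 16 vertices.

Total line segments between 16 vertices = C(16,2) = 120.
Subtract the 16 sides: 120 - 16 = 104 diagonals.

104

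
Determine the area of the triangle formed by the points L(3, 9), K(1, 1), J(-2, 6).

The Shoelace formula computes the area from vertex coordinates by summing cross products.
For vertices (3,9), (1,1), (-2,6):
Signed sum = 3*1 - 1*9 + 1*6 - -2*1 + -2*9 - 3*6
= -6 + 8 + -36 = -34
Area = (1/2)|-34| = 17.

17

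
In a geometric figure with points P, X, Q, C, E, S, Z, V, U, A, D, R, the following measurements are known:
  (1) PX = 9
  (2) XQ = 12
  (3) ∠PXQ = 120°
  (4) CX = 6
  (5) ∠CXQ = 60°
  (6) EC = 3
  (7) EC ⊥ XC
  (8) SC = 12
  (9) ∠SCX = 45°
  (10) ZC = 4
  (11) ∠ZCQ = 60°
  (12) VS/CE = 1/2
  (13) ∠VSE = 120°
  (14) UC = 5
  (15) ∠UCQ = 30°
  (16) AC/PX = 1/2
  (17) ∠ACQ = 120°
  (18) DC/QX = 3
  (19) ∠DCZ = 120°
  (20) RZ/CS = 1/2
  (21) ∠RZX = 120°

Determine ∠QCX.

Step 1: By the law of cosines on triangle CXQ: CQ² = 6² + 12² − 2·6·12·cos(60°) = 108, so CQ = 6·√3.
Step 2: By the inverse law of cosines on triangle QCX: cos(∠QCX) = ((6·√3)² + 6² − 12²) / (2·6·√3·6) = 0/124.71 = 0, so ∠QCX = 90°.

Therefore, the measure of angle ∠QCX = 90°.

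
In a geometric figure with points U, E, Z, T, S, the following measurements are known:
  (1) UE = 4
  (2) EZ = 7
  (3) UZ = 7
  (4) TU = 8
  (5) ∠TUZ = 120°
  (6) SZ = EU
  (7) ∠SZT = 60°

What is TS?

From the given relations: SZ = EU = 4.
Step 1: By the law of cosines on triangle ZUT: ZT² = 7² + 8² − 2·7·8·cos(120°) = 169, so ZT = 13.
Step 2: By the law of cosines on triangle TZS: TS² = 13² + 4² − 2·13·4·cos(60°) = 133, so TS = √133.

Therefore, the length of TS = √133.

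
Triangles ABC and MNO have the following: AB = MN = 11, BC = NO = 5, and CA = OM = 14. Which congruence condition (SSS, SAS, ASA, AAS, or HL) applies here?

The given information provides:
AB = MN = 11, BC = NO = 5, and CA = OM = 14
This matches the SSS congruence theorem.
All three pairs of corresponding sides are equal (Side-Side-Side).

SSS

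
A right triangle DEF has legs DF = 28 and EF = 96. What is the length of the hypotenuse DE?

DE = sqrt(28^2 + 96^2) = sqrt(10000) = 100

100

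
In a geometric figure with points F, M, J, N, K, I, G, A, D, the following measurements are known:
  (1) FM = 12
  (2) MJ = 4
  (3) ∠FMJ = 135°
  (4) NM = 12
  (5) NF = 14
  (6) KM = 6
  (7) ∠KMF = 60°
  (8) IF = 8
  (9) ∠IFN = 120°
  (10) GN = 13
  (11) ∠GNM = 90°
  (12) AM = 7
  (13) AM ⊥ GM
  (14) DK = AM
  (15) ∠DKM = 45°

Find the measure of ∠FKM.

Step 1: By the law of cosines on triangle KMF: KF² = 6² + 12² − 2·6·12·cos(60°) = 108, so KF = 6·√3.
Step 2: By the inverse law of cosines on triangle FKM: cos(∠FKM) = ((6·√3)² + 6² − 12²) / (2·6·√3·6) = 0/124.71 = 0, so ∠FKM = 90°.

Therefore, the measure of angle ∠FKM = 90°.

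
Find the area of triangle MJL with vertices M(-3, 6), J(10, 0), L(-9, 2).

The Shoelace formula computes the area from vertex coordinates by summing cross products.
For vertices (-3,6), (10,0), (-9,2):
Signed sum = -3*0 - 10*6 + 10*2 - -9*0 + -9*6 - -3*2
= -60 + 20 + -48 = -88
Area = (1/2)|-88| = 44.

44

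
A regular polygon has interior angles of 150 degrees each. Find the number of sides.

Each interior angle of a regular n-gon is (n - 2) * 180 / n.
Setting this equal to 150:
(n - 2) * 180 / n = 150
Each exterior angle = 180 - 150 = 30 degrees.
Since exterior angles sum to 360: n = 360 / 30 = 12.

12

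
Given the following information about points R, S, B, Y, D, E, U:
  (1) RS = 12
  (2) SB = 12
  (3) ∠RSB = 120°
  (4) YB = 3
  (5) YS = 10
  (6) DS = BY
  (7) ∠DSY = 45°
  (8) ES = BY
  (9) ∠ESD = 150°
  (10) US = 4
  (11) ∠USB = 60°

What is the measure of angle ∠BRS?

Step 1: By the law of cosines on triangle RSB: RB² = 12² + 12² − 2·12·12·cos(120°) = 432, so RB = 12·√3.
Step 2: By the inverse law of cosines on triangle BRS: cos(∠BRS) = ((12·√3)² + 12² − 12²) / (2·12·√3·12) = 432/498.83 = 0.866, so ∠BRS = 30°.

Therefore, the measure of angle ∠BRS = 30°.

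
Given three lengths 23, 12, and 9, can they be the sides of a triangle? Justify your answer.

The longest side is 23. The other two sides sum to 9 + 12 = 21.
Since 21 ≤ 23, the two shorter sides cannot reach around to close the triangle.

No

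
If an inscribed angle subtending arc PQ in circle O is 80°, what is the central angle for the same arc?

Central angle = 2 × 80° = 160° (inscribed angle theorem).

160°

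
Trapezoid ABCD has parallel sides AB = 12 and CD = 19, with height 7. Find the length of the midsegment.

The midsegment (median) of a trapezoid connects the midpoints of the non-parallel sides.
Its length is the average of the two bases: (12 + 19) / 2 = 31/2.

31/2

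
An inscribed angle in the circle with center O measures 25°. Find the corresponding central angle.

Central angle = 2 × 25° = 50° (inscribed angle theorem).

50°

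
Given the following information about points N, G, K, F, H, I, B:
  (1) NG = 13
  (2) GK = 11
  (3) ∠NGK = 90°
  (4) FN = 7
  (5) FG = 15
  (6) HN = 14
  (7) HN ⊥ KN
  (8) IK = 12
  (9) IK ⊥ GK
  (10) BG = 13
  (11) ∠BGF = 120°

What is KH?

Step 1: By the law of cosines on triangle NGK: NK² = 13² + 11² − 2·13·11·cos(90°) = 290, so NK ≈ 17.03.
Step 2: By the law of cosines on triangle KNH: KH² = 17.03² + 14² − 2·17.03·14·cos(90°) = 486, so KH = 9·√6.

Therefore, the length of KH = 9·√6.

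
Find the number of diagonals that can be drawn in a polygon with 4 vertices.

Total line segments between 4 vertices = C(4,2) = 6.
Subtract the 4 sides: 6 - 4 = 2 diagonals.

2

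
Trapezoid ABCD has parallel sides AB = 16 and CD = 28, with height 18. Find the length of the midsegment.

The midsegment of a trapezoid = (base1 + base2) / 2
midsegment = (16 + 28) / 2
midsegment = 44 / 2
midsegment = 22

22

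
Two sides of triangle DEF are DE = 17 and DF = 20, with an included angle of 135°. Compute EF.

By the law of cosines: EF^2 = DE^2 + DF^2 - 2*DE*DF*cos(D)
EF^2 = 17^2 + 20^2 - 2*17*20*cos(135°)
EF^2 = 289 + 400 - 680*(-sqrt(2)/2)
EF^2 = 340*sqrt(2) + 689
EF = sqrt(340*sqrt(2) + 689)

sqrt(340*sqrt(2) + 689)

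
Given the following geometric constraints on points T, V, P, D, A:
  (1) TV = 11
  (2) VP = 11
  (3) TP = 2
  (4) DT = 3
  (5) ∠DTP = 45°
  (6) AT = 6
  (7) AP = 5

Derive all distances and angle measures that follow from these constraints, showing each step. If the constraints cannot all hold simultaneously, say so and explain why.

The constraints are consistent.

Step 1: From PT = 2, TD = 3, and ∠PTD = 45°, by the law of cosines:
  PD² = PT² + TD² - 2·PT·TD·cos(45°) = 4 + 9 - 8.485 = 4.515
  PD ≈ 2.12

Step 2: From TA = 6, TP = 2, AP = 5, by the inverse law of cosines:
  cos(∠ATP) = (TA² + TP² - AP²) / (2·TA·TP)
  ∠ATP = 51.32°

Step 3: From TP = 2, TV = 11, PV = 11, by the inverse law of cosines:
  cos(∠PTV) = (TP² + TV² - PV²) / (2·TP·TV)
  ∠PTV = 84.78°

Step 4: From VP = 11, VT = 11, PT = 2, by the inverse law of cosines:
  cos(∠PVT) = (VP² + VT² - PT²) / (2·VP·VT)
  ∠PVT = 10.43°

Step 5: From PA = 5, PT = 2, AT = 6, by the inverse law of cosines:
  cos(∠APT) = (PA² + PT² - AT²) / (2·PA·PT)
  ∠APT = 110.49°

Step 6: From PT = 2, PV = 11, TV = 11, by the inverse law of cosines:
  cos(∠TPV) = (PT² + PV² - TV²) / (2·PT·PV)
  ∠TPV = 84.78°

Step 7: From AP = 5, AT = 6, PT = 2, by the inverse law of cosines:
  cos(∠PAT) = (AP² + AT² - PT²) / (2·AP·AT)
  ∠PAT = 18.19°

Step 8: From PD = 2.12, PT = 2, DT = 3, by the inverse law of cosines:
  cos(∠DPT) = (PD² + PT² - DT²) / (2·PD·PT)
  ∠DPT = 93.27°

Step 9: From DP = 2.12, DT = 3, PT = 2, by the inverse law of cosines:
  cos(∠PDT) = (DP² + DT² - PT²) / (2·DP·DT)
  ∠PDT = 41.73°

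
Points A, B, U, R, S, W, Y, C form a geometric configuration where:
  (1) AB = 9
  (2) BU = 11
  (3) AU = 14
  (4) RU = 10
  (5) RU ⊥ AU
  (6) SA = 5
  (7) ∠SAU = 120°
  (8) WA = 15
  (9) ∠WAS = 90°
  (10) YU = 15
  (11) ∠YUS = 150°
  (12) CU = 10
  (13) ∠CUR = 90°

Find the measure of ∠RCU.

Step 1: By the law of cosines on triangle CUR: CR² = 10² + 10² − 2·10·10·cos(90°) = 200, so CR = 10·√2.
Step 2: By the inverse law of cosines on triangle RCU: cos(∠RCU) = ((10·√2)² + 10² − 10²) / (2·10·√2·10) = 200/282.84 = 0.7071, so ∠RCU = 45°.

Therefore, the measure of angle ∠RCU = 45°.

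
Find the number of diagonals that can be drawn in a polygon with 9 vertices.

Each of the 9 vertices connects to 6 non-adjacent vertices via diagonals.
Total connections = 9 × 6 = 54, but each diagonal is counted twice.
Number of diagonals = 54 / 2 = 27.

27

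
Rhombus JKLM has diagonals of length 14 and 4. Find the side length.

The diagonals of a rhombus bisect each other at right angles.
Half-diagonals: 14/2 = 7 and 4/2 = 2
side = sqrt(7^2 + 2^2)
side = sqrt(49 + 4)
side = sqrt(53)

sqrt(53)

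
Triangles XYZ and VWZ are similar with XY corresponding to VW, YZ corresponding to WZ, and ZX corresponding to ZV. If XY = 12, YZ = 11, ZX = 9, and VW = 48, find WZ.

Since the triangles are similar, the ratio of corresponding sides is constant.
Scale factor k = VW / XY = 48 / 12 = 4
WZ = k * YZ = 4 * 11 = 44

44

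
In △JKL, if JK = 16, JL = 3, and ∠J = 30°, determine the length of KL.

Law of cosines: KL^2 = 16^2 + 3^2 - 2(16)(3)cos(30°) = 265 - 48*sqrt(3), so KL = sqrt(265 - 48*sqrt(3)).

sqrt(265 - 48*sqrt(3))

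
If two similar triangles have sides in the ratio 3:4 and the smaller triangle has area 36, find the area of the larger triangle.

Area ratio = (3/4)^2 = 9/16. Area of the larger triangle = 36 * 16/9 = 64.

64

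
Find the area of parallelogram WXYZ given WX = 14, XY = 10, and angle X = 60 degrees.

Area = a * b * sin(theta)
Area = 14 * 10 * sin(60 degrees)
Area = 140 * sqrt(3)/2
Area = 70*sqrt(3)

70*sqrt(3)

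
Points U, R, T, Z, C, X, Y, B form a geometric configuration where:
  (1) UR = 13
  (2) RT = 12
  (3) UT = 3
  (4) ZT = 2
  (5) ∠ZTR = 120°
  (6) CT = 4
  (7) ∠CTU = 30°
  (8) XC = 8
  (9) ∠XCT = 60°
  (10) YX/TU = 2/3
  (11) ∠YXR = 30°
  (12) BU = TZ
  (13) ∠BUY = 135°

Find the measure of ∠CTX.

Step 1: By the law of cosines on triangle TCX: TX² = 4² + 8² − 2·4·8·cos(60°) = 48, so TX = 4·√3.
Step 2: By the inverse law of cosines on triangle CTX: cos(∠CTX) = (4² + (4·√3)² − 8²) / (2·4·4·√3) = 0/55.43 = 0, so ∠CTX = 90°.

Therefore, the measure of angle ∠CTX = 90°.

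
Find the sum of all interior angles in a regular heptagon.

The sum of interior angles of an n-sided polygon is (n - 2) * 180.
For n = 7: (7 - 2) * 180 = 5 * 180 = 900 degrees.

900 degrees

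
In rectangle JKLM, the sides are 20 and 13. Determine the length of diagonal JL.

d = sqrt(20^2 + 13^2) = sqrt(569)

sqrt(569)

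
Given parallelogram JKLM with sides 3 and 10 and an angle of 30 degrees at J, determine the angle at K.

Opposite sides of a parallelogram are parallel, so consecutive angles form co-interior angles on a transversal.
Co-interior angles sum to 180°, giving angle K = 180 - 30 = 150 degrees.

150 degrees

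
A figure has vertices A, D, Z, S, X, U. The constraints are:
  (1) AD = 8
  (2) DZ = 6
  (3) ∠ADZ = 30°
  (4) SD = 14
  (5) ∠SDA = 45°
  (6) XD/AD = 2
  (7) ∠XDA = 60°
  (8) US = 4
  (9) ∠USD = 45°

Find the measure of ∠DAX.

From the given relations: XD = 2·AD = 2·8 = 16.
Step 1: By the law of cosines on triangle ADX: AX² = 8² + 16² − 2·8·16·cos(60°) = 192, so AX = 8·√3.
Step 2: By the inverse law of cosines on triangle DAX: cos(∠DAX) = (8² + (8·√3)² − 16²) / (2·8·8·√3) = 0/221.7 = 0, so ∠DAX = 90°.

Therefore, the measure of angle ∠DAX = 90°.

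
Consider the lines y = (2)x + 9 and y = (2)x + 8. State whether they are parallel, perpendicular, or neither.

Slope of line 1: m1 = 2
Slope of line 2: m2 = 2
m1 = m2, so the lines are parallel.

Parallel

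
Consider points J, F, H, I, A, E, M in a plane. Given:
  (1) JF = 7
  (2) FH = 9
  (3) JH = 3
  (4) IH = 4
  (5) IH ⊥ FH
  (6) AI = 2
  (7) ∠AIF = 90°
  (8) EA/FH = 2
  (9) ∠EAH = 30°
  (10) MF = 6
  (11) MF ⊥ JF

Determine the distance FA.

Step 1: By the law of cosines on triangle FHI: FI² = 9² + 4² − 2·9·4·cos(90°) = 97, so FI = √97.
Step 2: By the law of cosines on triangle FIA: FA² = √97² + 2² − 2·√97·2·cos(90°) = 101, so FA = √101.

Therefore, the length of FA = √101.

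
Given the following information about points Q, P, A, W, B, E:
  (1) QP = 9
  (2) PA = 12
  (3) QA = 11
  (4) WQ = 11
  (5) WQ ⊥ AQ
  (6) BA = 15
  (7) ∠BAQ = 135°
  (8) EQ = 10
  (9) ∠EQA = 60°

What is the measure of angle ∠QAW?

Step 1: By the law of cosines on triangle AQW: AW² = 11² + 11² − 2·11·11·cos(90°) = 242, so AW = 11·√2.
Step 2: By the inverse law of cosines on triangle QAW: cos(∠QAW) = (11² + (11·√2)² − 11²) / (2·11·11·√2) = 242/342.24 = 0.7071, so ∠QAW = 45°.

Therefore, the measure of angle ∠QAW = 45°.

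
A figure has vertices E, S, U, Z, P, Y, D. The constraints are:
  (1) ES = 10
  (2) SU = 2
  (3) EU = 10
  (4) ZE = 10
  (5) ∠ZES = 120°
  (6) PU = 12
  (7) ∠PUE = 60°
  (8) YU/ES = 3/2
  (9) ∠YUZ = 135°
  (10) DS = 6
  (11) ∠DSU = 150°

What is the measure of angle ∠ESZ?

Step 1: By the law of cosines on triangle SEZ: SZ² = 10² + 10² − 2·10·10·cos(120°) = 300, so SZ = 10·√3.
Step 2: By the inverse law of cosines on triangle ESZ: cos(∠ESZ) = (10² + (10·√3)² − 10²) / (2·10·10·√3) = 300/346.41 = 0.866, so ∠ESZ = 30°.

Therefore, the measure of angle ∠ESZ = 30°.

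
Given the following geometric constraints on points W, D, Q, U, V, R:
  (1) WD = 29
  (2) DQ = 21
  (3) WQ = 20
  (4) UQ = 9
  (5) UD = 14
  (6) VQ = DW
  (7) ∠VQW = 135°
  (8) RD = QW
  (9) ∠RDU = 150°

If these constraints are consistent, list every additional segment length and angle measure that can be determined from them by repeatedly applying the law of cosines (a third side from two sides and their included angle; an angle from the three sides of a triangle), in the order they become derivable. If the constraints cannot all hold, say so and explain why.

The constraints are consistent. Derivable facts, in order:
After 1 step:
- UR ≈ 32.88
- WV ≈ 45.4
- ∠DQU = 30.41°
- ∠DQW = 90°
- ∠DUQ = 130.6°
- ∠DWQ = 46.4°
- ∠QDU = 18.99°
- ∠QDW = 43.6°
After 2 steps:
- ∠DRU = 12.29°
- ∠DUR = 17.71°
- ∠QVW = 18.15°
- ∠QWV = 26.85°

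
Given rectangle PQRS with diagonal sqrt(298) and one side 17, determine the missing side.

b = sqrt(d^2 - a^2) = sqrt(298 - 289) = sqrt(9) = 3

3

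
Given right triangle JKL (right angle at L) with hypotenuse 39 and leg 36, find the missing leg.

By the Pythagorean theorem: KL^2 = JK^2 - JL^2
KL^2 = 39^2 - 36^2 = 1521 - 1296 = 225
KL = sqrt(225) = 15

15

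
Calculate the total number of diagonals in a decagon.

The number of diagonals in an n-gon is n(n - 3)/2.
For n = 10: 10(10 - 3)/2 = 10 × 7 / 2 = 35.

35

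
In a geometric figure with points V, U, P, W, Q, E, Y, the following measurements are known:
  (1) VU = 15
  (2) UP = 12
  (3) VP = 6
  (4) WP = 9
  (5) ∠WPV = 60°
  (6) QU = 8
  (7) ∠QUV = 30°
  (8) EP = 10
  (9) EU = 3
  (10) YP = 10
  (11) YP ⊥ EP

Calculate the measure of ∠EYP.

Step 1: By the law of cosines on triangle YPE: YE² = 10² + 10² − 2·10·10·cos(90°) = 200, so YE = 10·√2.
Step 2: By the inverse law of cosines on triangle EYP: cos(∠EYP) = ((10·√2)² + 10² − 10²) / (2·10·√2·10) = 200/282.84 = 0.7071, so ∠EYP = 45°.

Therefore, the measure of angle ∠EYP = 45°.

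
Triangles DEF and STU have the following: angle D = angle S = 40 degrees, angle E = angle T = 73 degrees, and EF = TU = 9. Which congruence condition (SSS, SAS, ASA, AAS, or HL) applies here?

The given information provides:
angle D = angle S = 40 degrees, angle E = angle T = 73 degrees, and EF = TU = 9
This matches the AAS congruence theorem.
Two pairs of corresponding angles and a non-included side are equal (Angle-Angle-Side).

AAS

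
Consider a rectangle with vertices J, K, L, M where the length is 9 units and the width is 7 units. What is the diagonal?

Using the Pythagorean theorem:
d² = 9² + 7² = 81 + 49 = 130
d = sqrt(130)

sqrt(130)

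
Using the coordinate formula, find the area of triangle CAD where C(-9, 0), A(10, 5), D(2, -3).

The Shoelace formula computes the area from vertex coordinates by summing cross products.
For vertices (-9,0), (10,5), (2,-3):
Signed sum = -9*5 - 10*0 + 10*-3 - 2*5 + 2*0 - -9*-3
= -45 + -40 + -27 = -112
Area = (1/2)|-112| = 56.

56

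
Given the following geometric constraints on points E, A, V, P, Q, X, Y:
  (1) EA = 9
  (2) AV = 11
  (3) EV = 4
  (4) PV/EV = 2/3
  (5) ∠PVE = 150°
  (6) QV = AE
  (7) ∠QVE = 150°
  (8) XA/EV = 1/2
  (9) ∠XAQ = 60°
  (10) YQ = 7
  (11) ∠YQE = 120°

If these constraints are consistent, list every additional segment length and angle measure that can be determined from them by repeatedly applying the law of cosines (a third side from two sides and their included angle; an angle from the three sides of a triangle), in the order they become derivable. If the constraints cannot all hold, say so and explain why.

The constraints are consistent. Derivable facts, in order:
After 1 step:
- EP ≈ 6.45
- EQ ≈ 12.62
- ∠AEV = 109.47°
- ∠AVE = 50.48°
- ∠EAV = 20.05°
After 2 steps:
- EY ≈ 17.23
- ∠EPV = 18.07°
- ∠EQV = 9.12°
- ∠PEV = 11.93°
- ∠QEV = 20.88°
After 3 steps:
- ∠EYQ = 39.39°
- ∠QEY = 20.61°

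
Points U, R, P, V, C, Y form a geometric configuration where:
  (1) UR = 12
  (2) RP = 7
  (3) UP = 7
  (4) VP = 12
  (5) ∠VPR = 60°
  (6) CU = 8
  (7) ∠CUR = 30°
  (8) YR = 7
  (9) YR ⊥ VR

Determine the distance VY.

Step 1: By the law of cosines on triangle VPR: VR² = 12² + 7² − 2·12·7·cos(60°) = 109, so VR = √109.
Step 2: By the law of cosines on triangle VRY: VY² = √109² + 7² − 2·√109·7·cos(90°) = 158, so VY = √158.

Therefore, the length of VY = √158.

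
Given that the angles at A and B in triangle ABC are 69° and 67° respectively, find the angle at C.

The interior angles sum to 180°: angle C = 180 - 69 - 67 = 44°.
The triangle is acute (angles 69°, 67°, 44°).

44 degrees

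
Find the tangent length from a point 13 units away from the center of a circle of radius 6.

Let T be the point of tangency. Then QT ⊥ MT (radius ⊥ tangent).
In right triangle QTM: QM² = QT² + MT²
13² = 6² + MT²
MT² = 133, MT = sqrt(133)

sqrt(133)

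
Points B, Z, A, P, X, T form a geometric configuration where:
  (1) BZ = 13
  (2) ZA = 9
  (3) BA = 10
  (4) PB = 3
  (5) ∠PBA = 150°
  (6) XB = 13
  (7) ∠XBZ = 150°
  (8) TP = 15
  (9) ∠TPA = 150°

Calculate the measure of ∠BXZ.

Step 1: By the law of cosines on triangle XBZ: XZ² = 13² + 13² − 2·13·13·cos(150°) = 630.72, so XZ ≈ 25.11.
Step 2: By the inverse law of cosines on triangle BXZ: cos(∠BXZ) = (13² + 25.11² − 13²) / (2·13·25.11) = 630.72/652.97 = 0.9659, so ∠BXZ = 15°.

Therefore, the measure of angle ∠BXZ = 15°.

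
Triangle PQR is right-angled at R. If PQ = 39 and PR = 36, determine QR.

By the Pythagorean theorem: QR^2 = PQ^2 - PR^2
QR^2 = 39^2 - 36^2 = 1521 - 1296 = 225
QR = sqrt(225) = 15

15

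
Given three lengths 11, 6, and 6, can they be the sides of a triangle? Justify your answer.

Yes.
The triangle inequality requires that the sum of any two sides exceeds the third.
Here 6 + 6 = 12 > 11, so the condition is met.

Yes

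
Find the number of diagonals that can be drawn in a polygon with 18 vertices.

Each of the 18 vertices connects to 15 non-adjacent vertices via diagonals.
Total connections = 18 × 15 = 270, but each diagonal is counted twice.
Number of diagonals = 270 / 2 = 135.

135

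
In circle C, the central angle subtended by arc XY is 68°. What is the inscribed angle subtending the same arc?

Inscribed angle = 68° / 2 = 34° (inscribed angle theorem).

34°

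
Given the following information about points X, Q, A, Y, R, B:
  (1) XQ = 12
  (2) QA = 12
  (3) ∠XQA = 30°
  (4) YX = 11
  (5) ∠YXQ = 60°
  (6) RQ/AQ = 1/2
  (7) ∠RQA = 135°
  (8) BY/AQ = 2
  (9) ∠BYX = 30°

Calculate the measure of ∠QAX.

Step 1: By the law of cosines on triangle AQX: AX² = 12² + 12² − 2·12·12·cos(30°) = 38.58, so AX ≈ 6.21.
Step 2: By the inverse law of cosines on triangle QAX: cos(∠QAX) = (12² + 6.21² − 12²) / (2·12·6.21) = 38.58/149.08 = 0.2588, so ∠QAX = 75°.

Therefore, the measure of angle ∠QAX = 75°.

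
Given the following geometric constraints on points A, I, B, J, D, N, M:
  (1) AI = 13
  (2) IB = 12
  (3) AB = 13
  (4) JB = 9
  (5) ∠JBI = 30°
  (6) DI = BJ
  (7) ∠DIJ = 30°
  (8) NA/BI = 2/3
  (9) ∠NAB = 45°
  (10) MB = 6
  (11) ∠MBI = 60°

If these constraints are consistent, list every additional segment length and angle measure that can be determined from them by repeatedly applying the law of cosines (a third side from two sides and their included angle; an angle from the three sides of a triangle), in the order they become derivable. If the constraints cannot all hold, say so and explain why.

The constraints are consistent. Derivable facts, in order:
After 1 step:
- BN ≈ 9.27
- IJ ≈ 6.16
- IM = 6·√3
- ∠ABI = 62.51°
- ∠AIB = 62.51°
- ∠BAI = 54.97°
After 2 steps:
- JD ≈ 4.79
- ∠ABN = 37.61°
- ∠ANB = 97.39°
- ∠BIJ = 46.94°
- ∠BIM = 30°
- ∠BJI = 103.06°
- ∠BMI = 90°
After 3 steps:
- ∠DJI = 109.97°
- ∠IDJ = 40.03°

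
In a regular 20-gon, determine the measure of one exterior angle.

Each exterior angle of a regular n-gon is 360 / n.
For n = 20: 360 / 20 = 18 degrees.

18 degrees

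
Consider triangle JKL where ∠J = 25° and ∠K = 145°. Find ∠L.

By the triangle angle sum property, the three interior angles of any triangle add up to 180°.
We know angle J = 25° and angle K = 145°, so their sum is 170°.
Therefore angle L = 180° - 170° = 10°.

10 degrees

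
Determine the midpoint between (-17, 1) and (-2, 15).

The midpoint is the average of the coordinates:
x: (-17 + -2)/2 = -19/2
y: (1 + 15)/2 = 8
Midpoint = (-19/2, 8)

(-19/2, 8)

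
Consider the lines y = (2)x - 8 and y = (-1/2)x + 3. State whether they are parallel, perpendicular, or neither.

Slope of line 1: m1 = 2
Slope of line 2: m2 = -1/2
m1 * m2 = -1, so perpendicular.

Perpendicular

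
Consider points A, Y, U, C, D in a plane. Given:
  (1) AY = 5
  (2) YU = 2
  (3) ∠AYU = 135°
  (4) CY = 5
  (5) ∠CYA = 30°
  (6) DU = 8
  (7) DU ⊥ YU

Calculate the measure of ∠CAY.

Step 1: By the law of cosines on triangle AYC: AC² = 5² + 5² − 2·5·5·cos(30°) = 6.7, so AC ≈ 2.59.
Step 2: By the inverse law of cosines on triangle CAY: cos(∠CAY) = (2.59² + 5² − 5²) / (2·2.59·5) = 6.7/25.88 = 0.2588, so ∠CAY = 75°.

Therefore, the measure of angle ∠CAY = 75°.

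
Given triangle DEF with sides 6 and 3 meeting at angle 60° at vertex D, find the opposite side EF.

Law of cosines: EF^2 = 6^2 + 3^2 - 2(6)(3)cos(60°) = 27, so EF = 3*sqrt(3).

3*sqrt(3)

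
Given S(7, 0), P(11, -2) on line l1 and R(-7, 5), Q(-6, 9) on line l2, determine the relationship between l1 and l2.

Slope of line 1: m1 = (-2 - 0)/(11 - 7) = -2/4 = -1/2
Slope of line 2: m2 = (9 - 5)/(-6 - -7) = 4/1 = 4
m1 != m2 and m1*m2 = -2 != -1. Neither.

Neither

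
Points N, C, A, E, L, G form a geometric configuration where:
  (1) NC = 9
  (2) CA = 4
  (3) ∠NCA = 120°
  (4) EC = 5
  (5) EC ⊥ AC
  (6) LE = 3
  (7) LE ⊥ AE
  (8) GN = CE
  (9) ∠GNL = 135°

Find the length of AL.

Step 1: By the law of cosines on triangle ECA: EA² = 5² + 4² − 2·5·4·cos(90°) = 41, so EA = √41.
Step 2: By the law of cosines on triangle AEL: AL² = √41² + 3² − 2·√41·3·cos(90°) = 50, so AL = 5·√2.

Therefore, the length of AL = 5·√2.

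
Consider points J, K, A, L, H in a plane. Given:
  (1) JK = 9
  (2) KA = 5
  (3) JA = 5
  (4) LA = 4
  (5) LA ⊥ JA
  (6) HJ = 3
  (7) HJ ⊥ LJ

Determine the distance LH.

Step 1: By the law of cosines on triangle LAJ: LJ² = 4² + 5² − 2·4·5·cos(90°) = 41, so LJ = √41.
Step 2: By the law of cosines on triangle LJH: LH² = √41² + 3² − 2·√41·3·cos(90°) = 50, so LH = 5·√2.

Therefore, the length of LH = 5·√2.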